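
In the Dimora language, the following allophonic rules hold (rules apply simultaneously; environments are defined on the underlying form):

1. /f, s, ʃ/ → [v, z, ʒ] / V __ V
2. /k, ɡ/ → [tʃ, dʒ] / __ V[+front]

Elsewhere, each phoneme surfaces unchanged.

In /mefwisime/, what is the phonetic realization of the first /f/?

/f/ — between /e/ and /w/; rule 1 does not apply here → [f].

[f]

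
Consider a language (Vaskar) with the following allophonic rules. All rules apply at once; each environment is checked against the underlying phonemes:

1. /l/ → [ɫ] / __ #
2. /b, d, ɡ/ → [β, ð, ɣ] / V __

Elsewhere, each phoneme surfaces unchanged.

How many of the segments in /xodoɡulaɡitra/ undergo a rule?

Segments that undergo a rule: /d/ → [ð] (rule 2); /ɡ/ → [ɣ] (rule 2); /ɡ/ → [ɣ] (rule 2).
All other segments surface unchanged.

3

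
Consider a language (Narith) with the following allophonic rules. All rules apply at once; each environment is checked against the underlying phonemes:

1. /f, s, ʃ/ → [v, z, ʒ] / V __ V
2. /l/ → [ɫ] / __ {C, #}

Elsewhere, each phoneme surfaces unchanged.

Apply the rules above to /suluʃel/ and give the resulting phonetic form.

[suluʒeɫ]

/s/ (word-initial) fails the environment for rule 1, so it stays [s].
/l/ (between /u/ and /u/): rule 2 targets it, but not word-finally or immediately before a consonant → unchanged [l].
/ʃ/ (between /u/ and /e/) occurs between two vowels → [ʒ] by rule 1.
/l/ meets the environment for rule 2 (word-finally or immediately before a consonant) → [ɫ].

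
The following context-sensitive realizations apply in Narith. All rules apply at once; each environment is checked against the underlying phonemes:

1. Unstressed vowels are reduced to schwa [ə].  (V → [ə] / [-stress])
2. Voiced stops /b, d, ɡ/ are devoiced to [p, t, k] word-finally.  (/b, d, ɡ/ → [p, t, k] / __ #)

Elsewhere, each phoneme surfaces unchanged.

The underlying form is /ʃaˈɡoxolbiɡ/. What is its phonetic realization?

/ʃ/ (word-initial) is unaffected → [ʃ].
/a/ (between /ʃ/ and /ɡ/): in an unstressed syllable, so rule 1 applies → [ə].
/ɡ/ (between /a/ and /o/) is in the target of rule 2 but the environment (word-finally) is not met → [ɡ].
/o/ (between /ɡ/ and /x/) fails the environment for rule 1, so it stays [o].
/x/ stays [x].
/o/ meets the environment for rule 1 (in an unstressed syllable) → [ə].
/l/ (between /o/ and /b/): no rule targets it → [l].
/b/ — between /l/ and /i/; rule 2 does not apply here → [b].
/i/ (between /b/ and /ɡ/) occurs in an unstressed syllable → [ə] by rule 1.
Rule 2 applies to /ɡ/ (word-final: word-finally) → [k].

[ʃəˈɡoxəlbək]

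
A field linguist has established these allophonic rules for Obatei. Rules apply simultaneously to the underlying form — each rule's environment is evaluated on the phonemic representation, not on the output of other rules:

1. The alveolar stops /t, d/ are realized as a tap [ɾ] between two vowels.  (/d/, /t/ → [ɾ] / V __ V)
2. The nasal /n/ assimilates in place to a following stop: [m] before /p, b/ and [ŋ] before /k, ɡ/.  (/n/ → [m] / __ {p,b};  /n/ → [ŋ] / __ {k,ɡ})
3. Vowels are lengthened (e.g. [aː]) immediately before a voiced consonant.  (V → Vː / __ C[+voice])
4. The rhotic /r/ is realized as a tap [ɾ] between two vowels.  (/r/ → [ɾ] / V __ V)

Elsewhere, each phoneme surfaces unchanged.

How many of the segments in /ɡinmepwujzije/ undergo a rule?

Segments that undergo a rule: /i/ → [iː] (rule 3); /u/ → [uː] (rule 3); /i/ → [iː] (rule 3).
All other segments surface unchanged.

3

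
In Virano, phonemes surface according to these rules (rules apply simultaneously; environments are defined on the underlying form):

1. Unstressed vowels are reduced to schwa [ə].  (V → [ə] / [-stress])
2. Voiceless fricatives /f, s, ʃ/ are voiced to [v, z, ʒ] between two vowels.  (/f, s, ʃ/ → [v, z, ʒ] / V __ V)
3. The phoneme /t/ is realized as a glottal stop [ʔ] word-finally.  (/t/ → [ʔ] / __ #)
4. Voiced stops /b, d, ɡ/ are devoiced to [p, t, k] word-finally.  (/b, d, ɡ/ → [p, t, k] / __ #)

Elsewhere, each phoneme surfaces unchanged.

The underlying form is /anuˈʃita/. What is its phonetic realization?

[ənəˈʒitə]

Rule 1 applies to /a/ (word-initial: in an unstressed syllable) → [ə].
/n/ stays [n].
/u/ — between /n/ and /ʃ/, in an unstressed syllable — surfaces as [ə] (rule 1).
/ʃ/ (between /u/ and /i/) occurs between two vowels → [ʒ] by rule 2.
/i/ (between /ʃ/ and /t/) fails the environment for rule 1, so it stays [i].
/t/ — between /i/ and /a/; rule 3 does not apply here → [t].
Rule 1 applies to /a/ (word-final: in an unstressed syllable) → [ə].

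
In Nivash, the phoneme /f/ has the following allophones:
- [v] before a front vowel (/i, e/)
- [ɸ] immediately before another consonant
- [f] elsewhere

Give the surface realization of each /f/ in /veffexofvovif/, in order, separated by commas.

[ɸ], [v], [ɸ], [f]

Occurrence 1 (position 3): immediately before another consonant → [ɸ].
Occurrence 2 (position 4): before a front vowel (/i, e/) → [v].
Occurrence 3 (position 8): immediately before another consonant → [ɸ].
Occurrence 4 (position 13): no conditioning environment matches → elsewhere allophone [f].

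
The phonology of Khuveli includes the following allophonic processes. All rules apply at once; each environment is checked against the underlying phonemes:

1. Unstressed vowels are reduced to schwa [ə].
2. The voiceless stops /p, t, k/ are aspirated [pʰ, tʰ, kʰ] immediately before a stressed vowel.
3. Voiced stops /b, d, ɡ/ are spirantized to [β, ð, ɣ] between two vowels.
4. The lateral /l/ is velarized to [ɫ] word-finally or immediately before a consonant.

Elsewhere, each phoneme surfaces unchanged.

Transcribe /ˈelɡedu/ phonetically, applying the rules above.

/e/ (word-initial) is in the target of rule 1 but the environment (in an unstressed syllable) is not met → [e].
/l/ (between /e/ and /ɡ/): word-finally or immediately before a consonant, so rule 4 applies → [ɫ].
/ɡ/ (between /l/ and /e/): rule 3 targets it, but not between two vowels → unchanged [ɡ].
/e/ (between /ɡ/ and /d/): in an unstressed syllable, so rule 1 applies → [ə].
/d/ (between /e/ and /u/): between two vowels, so rule 3 applies → [ð].
/u/ (word-final) occurs in an unstressed syllable → [ə] by rule 1.

[ˈeɫɡəðə]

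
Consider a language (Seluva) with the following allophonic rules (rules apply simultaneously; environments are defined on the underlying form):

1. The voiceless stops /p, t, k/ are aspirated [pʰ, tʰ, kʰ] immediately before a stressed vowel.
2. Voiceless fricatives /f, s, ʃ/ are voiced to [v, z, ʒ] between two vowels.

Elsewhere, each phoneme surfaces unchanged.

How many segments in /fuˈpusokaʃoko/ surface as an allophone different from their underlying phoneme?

3

Segments that undergo a rule: /p/ → [pʰ] (rule 1); /s/ → [z] (rule 2); /ʃ/ → [ʒ] (rule 2).
All other segments surface unchanged.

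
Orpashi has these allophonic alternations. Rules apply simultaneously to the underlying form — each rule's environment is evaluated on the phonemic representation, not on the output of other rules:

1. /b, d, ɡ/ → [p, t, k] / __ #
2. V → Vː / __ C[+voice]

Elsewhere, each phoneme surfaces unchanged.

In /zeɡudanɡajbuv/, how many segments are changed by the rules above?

5

Segments that undergo a rule: /e/ → [eː] (rule 2); /u/ → [uː] (rule 2); /a/ → [aː] (rule 2); /a/ → [aː] (rule 2); /u/ → [uː] (rule 2).
All other segments surface unchanged.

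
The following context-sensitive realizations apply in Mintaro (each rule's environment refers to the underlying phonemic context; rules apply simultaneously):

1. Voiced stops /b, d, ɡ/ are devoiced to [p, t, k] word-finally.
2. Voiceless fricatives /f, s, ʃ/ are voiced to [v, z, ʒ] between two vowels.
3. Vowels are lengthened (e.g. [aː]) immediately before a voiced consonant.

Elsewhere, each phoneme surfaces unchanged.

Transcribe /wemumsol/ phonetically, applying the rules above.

/e/ — between /w/ and /m/, before a voiced consonant — surfaces as [eː] (rule 3).
/u/ — between /m/ and /m/, before a voiced consonant — surfaces as [uː] (rule 3).
/s/ (between /m/ and /o/): rule 2 targets it, but not between two vowels → unchanged [s].
/o/ (between /s/ and /l/): before a voiced consonant, so rule 3 applies → [oː].

[weːmuːmsoːl]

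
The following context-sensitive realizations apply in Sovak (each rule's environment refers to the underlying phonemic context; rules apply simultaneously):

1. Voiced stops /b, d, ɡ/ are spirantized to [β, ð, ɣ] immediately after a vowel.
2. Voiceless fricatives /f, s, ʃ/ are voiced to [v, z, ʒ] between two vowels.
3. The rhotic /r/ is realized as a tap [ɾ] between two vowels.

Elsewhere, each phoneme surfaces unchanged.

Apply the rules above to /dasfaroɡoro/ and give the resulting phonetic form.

/d/ (word-initial) is in the target of rule 1 but the environment (immediately after a vowel) is not met → [d].
/a/ — not in any rule's target class → [a].
/s/ (between /a/ and /f/) is in the target of rule 2 but the environment (between two vowels) is not met → [s].
/f/ (between /s/ and /a/) fails the environment for rule 2, so it stays [f].
/a/ — not in any rule's target class → [a].
Rule 3 applies to /r/ (between /a/ and /o/: between two vowels) → [ɾ].
/o/ stays [o].
Rule 1 applies to /ɡ/ (between /o/ and /o/: immediately after a vowel) → [ɣ].
/o/ — not in any rule's target class → [o].
/r/ (between /o/ and /o/): between two vowels, so rule 3 applies → [ɾ].
/o/ stays [o].

[dasfaɾoɣoɾo]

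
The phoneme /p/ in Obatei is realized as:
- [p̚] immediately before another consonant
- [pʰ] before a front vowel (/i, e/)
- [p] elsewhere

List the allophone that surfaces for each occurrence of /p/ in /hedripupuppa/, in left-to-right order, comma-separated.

[p], [p], [p̚], [p]

Occurrence 1 (position 6): no conditioning environment matches → elsewhere allophone [p].
Occurrence 2 (position 8): no conditioning environment matches → elsewhere allophone [p].
Occurrence 3 (position 10): immediately before another consonant → [p̚].
Occurrence 4 (position 11): no conditioning environment matches → elsewhere allophone [p].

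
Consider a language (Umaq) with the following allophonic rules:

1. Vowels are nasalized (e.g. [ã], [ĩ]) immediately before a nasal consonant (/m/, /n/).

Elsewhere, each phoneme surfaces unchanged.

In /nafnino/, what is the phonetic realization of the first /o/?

/o/ (word-final) is in the target of rule 1 but the environment (before a nasal consonant) is not met → [o].

[o]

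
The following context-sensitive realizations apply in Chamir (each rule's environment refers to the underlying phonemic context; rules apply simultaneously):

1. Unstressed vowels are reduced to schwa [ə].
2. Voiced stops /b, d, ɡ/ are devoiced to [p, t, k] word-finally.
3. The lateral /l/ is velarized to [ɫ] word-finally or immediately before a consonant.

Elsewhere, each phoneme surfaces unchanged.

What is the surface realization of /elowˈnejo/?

[ələwˈnejə]

Rule 1 applies to /e/ (word-initial: in an unstressed syllable) → [ə].
/l/ — between /e/ and /o/; rule 3 does not apply here → [l].
/o/ (between /l/ and /w/) occurs in an unstressed syllable → [ə] by rule 1.
/w/ (between /o/ and /n/): no rule targets it → [w].
/n/ stays [n].
/e/ (between /n/ and /j/) is in the target of rule 1 but the environment (in an unstressed syllable) is not met → [e].
/j/ — not in any rule's target class → [j].
/o/ (word-final) occurs in an unstressed syllable → [ə] by rule 1.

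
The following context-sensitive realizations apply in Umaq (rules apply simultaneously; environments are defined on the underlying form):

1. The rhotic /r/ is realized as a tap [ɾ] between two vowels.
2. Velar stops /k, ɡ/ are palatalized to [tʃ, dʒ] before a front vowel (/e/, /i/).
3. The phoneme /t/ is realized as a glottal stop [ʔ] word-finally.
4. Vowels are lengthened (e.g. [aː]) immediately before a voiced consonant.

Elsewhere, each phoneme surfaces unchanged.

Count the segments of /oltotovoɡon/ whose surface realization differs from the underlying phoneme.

4

Segments that undergo a rule: /o/ → [oː] (rule 4); /o/ → [oː] (rule 4); /o/ → [oː] (rule 4); /o/ → [oː] (rule 4).
All other segments surface unchanged.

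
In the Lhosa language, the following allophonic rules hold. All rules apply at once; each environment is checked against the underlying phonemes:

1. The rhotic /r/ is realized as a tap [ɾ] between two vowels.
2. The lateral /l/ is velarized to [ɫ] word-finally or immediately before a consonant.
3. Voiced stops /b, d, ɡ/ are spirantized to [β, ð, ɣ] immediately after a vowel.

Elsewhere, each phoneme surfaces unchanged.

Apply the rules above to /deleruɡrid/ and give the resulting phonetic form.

[deleɾuɣrið]

/d/ (word-initial) is in the target of rule 3 but the environment (immediately after a vowel) is not met → [d].
/e/ — not in any rule's target class → [e].
/l/ (between /e/ and /e/): rule 2 targets it, but not word-finally or immediately before a consonant → unchanged [l].
/e/ stays [e].
/r/ (between /e/ and /u/) occurs between two vowels → [ɾ] by rule 1.
/u/ (between /r/ and /ɡ/): no rule targets it → [u].
/ɡ/ — between /u/ and /r/, immediately after a vowel — surfaces as [ɣ] (rule 3).
/r/ — between /ɡ/ and /i/; rule 1 does not apply here → [r].
/i/ (between /r/ and /d/) is unaffected → [i].
/d/ (word-final): immediately after a vowel, so rule 3 applies → [ð].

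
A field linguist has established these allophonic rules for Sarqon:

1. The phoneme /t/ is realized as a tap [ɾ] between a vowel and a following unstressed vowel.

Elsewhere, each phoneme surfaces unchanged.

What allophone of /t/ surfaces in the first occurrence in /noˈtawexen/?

/t/ (between /o/ and /a/): rule 1 targets it, but not between a vowel and a following unstressed vowel → unchanged [t].

[t]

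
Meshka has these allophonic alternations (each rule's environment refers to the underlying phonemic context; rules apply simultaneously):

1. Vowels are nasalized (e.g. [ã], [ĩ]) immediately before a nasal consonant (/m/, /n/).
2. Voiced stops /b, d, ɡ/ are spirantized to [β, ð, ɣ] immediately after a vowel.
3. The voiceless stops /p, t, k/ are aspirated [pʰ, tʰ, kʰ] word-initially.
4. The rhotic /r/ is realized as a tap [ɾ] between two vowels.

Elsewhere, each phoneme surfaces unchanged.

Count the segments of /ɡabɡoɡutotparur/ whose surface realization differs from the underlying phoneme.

Segments that undergo a rule: /b/ → [β] (rule 2); /ɡ/ → [ɣ] (rule 2); /r/ → [ɾ] (rule 4).
All other segments surface unchanged.

3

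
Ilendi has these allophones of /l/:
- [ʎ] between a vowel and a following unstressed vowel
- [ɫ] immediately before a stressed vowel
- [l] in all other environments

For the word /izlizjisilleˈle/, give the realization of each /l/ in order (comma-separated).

[l], [l], [l], [ɫ]

Occurrence 1 (position 3): no conditioning environment matches → elsewhere allophone [l].
Occurrence 2 (position 10): no conditioning environment matches → elsewhere allophone [l].
Occurrence 3 (position 11): no conditioning environment matches → elsewhere allophone [l].
Occurrence 4 (position 13): immediately before a stressed vowel → [ɫ].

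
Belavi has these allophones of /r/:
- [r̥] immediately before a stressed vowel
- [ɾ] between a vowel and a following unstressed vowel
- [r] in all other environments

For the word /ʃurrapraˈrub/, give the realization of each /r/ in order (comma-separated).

Occurrence 1 (position 3): no conditioning environment matches → elsewhere allophone [r].
Occurrence 2 (position 4): no conditioning environment matches → elsewhere allophone [r].
Occurrence 3 (position 7): no conditioning environment matches → elsewhere allophone [r].
Occurrence 4 (position 9): immediately before a stressed vowel → [r̥].

[r], [r], [r], [r̥]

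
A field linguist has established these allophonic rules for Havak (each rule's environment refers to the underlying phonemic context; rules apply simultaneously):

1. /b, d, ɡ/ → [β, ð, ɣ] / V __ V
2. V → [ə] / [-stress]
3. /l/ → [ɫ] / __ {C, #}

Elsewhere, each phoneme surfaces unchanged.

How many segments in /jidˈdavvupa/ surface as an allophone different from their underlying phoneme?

3

Segments that undergo a rule: /i/ → [ə] (rule 2); /u/ → [ə] (rule 2); /a/ → [ə] (rule 2).
All other segments surface unchanged.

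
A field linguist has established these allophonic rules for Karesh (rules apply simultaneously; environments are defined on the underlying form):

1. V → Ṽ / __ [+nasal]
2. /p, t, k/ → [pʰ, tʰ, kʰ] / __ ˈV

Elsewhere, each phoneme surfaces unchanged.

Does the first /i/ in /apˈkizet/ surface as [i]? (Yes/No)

/i/ (between /k/ and /z/) is in the target of rule 1 but the environment (before a nasal consonant) is not met → [i].
The actual realization is [i], which matches [i].

Yes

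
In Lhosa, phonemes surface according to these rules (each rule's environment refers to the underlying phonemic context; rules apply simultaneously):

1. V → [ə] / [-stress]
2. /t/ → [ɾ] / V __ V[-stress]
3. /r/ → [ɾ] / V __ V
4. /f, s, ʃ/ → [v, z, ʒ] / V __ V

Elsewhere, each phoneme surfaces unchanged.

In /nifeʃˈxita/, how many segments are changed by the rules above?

Segments that undergo a rule: /i/ → [ə] (rule 1); /f/ → [v] (rule 4); /e/ → [ə] (rule 1); /t/ → [ɾ] (rule 2); /a/ → [ə] (rule 1).
All other segments surface unchanged.

5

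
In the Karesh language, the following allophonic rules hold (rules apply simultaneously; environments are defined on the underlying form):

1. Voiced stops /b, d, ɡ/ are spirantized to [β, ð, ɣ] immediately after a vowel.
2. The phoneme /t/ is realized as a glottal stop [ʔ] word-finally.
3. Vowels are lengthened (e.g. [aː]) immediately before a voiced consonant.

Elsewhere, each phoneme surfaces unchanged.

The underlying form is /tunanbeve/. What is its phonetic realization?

/t/ (word-initial) fails the environment for rule 2, so it stays [t].
/u/ meets the environment for rule 3 (before a voiced consonant) → [uː].
/a/ (between /n/ and /n/): before a voiced consonant, so rule 3 applies → [aː].
/b/ — between /n/ and /e/; rule 1 does not apply here → [b].
/e/ (between /b/ and /v/): before a voiced consonant, so rule 3 applies → [eː].
/e/ (word-final) is in the target of rule 3 but the environment (before a voiced consonant) is not met → [e].

[tuːnaːnbeːve]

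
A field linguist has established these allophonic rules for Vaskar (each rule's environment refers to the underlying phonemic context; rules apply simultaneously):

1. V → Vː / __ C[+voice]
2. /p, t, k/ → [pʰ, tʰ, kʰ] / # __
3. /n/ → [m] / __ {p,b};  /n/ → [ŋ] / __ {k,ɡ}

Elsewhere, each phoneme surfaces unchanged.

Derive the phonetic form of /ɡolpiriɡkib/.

[ɡoːlpiːriːɡkiːb]

/ɡ/ — not in any rule's target class → [ɡ].
/o/ meets the environment for rule 1 (before a voiced consonant) → [oː].
/l/ (between /o/ and /p/): no rule targets it → [l].
/p/ (between /l/ and /i/) is in the target of rule 2 but the environment (word-initially) is not met → [p].
/i/ — between /p/ and /r/, before a voiced consonant — surfaces as [iː] (rule 1).
/r/ stays [r].
/i/ meets the environment for rule 1 (before a voiced consonant) → [iː].
/ɡ/ stays [ɡ].
/k/ (between /ɡ/ and /i/) fails the environment for rule 2, so it stays [k].
Rule 1 applies to /i/ (between /k/ and /b/: before a voiced consonant) → [iː].
/b/ (word-final): no rule targets it → [b].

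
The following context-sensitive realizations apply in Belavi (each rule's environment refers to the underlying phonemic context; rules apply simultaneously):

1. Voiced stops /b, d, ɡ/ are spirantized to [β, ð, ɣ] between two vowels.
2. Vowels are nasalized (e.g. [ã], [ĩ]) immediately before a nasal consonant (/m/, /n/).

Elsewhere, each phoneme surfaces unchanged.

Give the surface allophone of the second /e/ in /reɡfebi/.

[e]

/e/ (between /f/ and /b/) fails the environment for rule 2, so it stays [e].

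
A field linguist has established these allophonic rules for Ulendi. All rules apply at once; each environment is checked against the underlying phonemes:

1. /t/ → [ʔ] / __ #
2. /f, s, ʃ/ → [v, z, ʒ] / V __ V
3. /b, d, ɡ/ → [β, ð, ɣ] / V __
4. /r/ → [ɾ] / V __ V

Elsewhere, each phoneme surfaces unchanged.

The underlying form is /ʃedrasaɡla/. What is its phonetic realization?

[ʃeðrazaɣla]

/ʃ/ (word-initial) is in the target of rule 2 but the environment (between two vowels) is not met → [ʃ].
/e/ (between /ʃ/ and /d/) is unaffected → [e].
/d/ (between /e/ and /r/) occurs immediately after a vowel → [ð] by rule 3.
/r/ (between /d/ and /a/) fails the environment for rule 4, so it stays [r].
/a/ — not in any rule's target class → [a].
/s/ (between /a/ and /a/) occurs between two vowels → [z] by rule 2.
/a/ (between /s/ and /ɡ/) is unaffected → [a].
/ɡ/ — between /a/ and /l/, immediately after a vowel — surfaces as [ɣ] (rule 3).
/l/ stays [l].
/a/ stays [a].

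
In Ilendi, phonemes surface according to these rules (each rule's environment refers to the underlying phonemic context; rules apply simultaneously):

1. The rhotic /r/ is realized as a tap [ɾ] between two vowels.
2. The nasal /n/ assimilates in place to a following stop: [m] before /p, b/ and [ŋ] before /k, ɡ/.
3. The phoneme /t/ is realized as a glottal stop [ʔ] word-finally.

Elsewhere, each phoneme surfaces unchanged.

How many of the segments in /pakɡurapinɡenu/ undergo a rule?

Segments that undergo a rule: /r/ → [ɾ] (rule 1); /n/ → [ŋ] (rule 2).
All other segments surface unchanged.

2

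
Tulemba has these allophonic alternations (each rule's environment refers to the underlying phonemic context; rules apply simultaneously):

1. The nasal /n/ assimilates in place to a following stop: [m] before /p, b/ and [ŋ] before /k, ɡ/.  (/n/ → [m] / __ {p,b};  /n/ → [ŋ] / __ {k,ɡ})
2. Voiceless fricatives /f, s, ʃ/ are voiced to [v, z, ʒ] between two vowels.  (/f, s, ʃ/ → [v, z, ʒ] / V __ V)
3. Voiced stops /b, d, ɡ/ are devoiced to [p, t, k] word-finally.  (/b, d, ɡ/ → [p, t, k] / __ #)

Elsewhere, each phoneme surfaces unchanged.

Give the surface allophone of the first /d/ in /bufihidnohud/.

/d/ (between /i/ and /n/): rule 3 targets it, but not word-finally → unchanged [d].

[d]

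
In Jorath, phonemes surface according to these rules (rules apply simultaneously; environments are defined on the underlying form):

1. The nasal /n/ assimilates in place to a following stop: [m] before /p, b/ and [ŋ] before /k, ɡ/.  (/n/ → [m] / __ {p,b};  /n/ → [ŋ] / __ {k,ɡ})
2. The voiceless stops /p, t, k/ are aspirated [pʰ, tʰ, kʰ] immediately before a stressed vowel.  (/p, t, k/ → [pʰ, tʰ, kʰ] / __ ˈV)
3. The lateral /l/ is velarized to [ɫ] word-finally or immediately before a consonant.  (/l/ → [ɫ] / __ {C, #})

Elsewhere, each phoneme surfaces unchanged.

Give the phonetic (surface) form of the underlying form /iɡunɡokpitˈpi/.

/i/ (word-initial): no rule targets it → [i].
/ɡ/ stays [ɡ].
/u/ — not in any rule's target class → [u].
/n/ (between /u/ and /ɡ/): before a labial or velar stop, so rule 1 applies → [ŋ].
/ɡ/ stays [ɡ].
/o/ (between /ɡ/ and /k/) is unaffected → [o].
/k/ (between /o/ and /p/) is in the target of rule 2 but the environment (immediately before a stressed vowel) is not met → [k].
/p/ — between /k/ and /i/; rule 2 does not apply here → [p].
/i/ stays [i].
/t/ (between /i/ and /p/) is in the target of rule 2 but the environment (immediately before a stressed vowel) is not met → [t].
/p/ (between /t/ and /i/) occurs immediately before a stressed vowel → [pʰ] by rule 2.
/i/ stays [i].

[iɡuŋɡokpitˈpʰi]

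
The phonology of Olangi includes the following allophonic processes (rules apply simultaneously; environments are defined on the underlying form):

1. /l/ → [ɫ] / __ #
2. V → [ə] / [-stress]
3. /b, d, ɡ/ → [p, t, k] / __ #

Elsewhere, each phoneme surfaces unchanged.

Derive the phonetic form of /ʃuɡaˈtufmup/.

/ʃ/ — not in any rule's target class → [ʃ].
Rule 2 applies to /u/ (between /ʃ/ and /ɡ/: in an unstressed syllable) → [ə].
/ɡ/ (between /u/ and /a/) is in the target of rule 3 but the environment (word-finally) is not met → [ɡ].
/a/ meets the environment for rule 2 (in an unstressed syllable) → [ə].
/t/ (between /a/ and /u/): no rule targets it → [t].
/u/ (between /t/ and /f/) is in the target of rule 2 but the environment (in an unstressed syllable) is not met → [u].
/f/ stays [f].
/m/ (between /f/ and /u/) is unaffected → [m].
Rule 2 applies to /u/ (between /m/ and /p/: in an unstressed syllable) → [ə].
/p/ (word-final) is unaffected → [p].

[ʃəɡəˈtufməp]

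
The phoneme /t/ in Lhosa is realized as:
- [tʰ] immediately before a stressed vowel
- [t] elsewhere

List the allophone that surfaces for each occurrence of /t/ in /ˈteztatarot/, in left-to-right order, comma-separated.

Occurrence 1 (position 1): immediately before a stressed vowel → [tʰ].
Occurrence 2 (position 4): no conditioning environment matches → elsewhere allophone [t].
Occurrence 3 (position 6): no conditioning environment matches → elsewhere allophone [t].
Occurrence 4 (position 10): no conditioning environment matches → elsewhere allophone [t].

[tʰ], [t], [t], [t]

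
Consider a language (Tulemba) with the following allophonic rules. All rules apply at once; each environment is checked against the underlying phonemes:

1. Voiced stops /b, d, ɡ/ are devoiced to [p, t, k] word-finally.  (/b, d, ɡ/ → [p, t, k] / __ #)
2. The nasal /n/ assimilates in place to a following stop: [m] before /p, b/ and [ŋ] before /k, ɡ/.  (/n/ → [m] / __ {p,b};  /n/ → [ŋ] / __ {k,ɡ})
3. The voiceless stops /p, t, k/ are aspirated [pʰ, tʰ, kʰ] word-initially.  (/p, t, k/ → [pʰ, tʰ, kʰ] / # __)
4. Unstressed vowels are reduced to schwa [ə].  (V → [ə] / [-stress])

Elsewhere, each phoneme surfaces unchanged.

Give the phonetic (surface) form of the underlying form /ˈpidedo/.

[ˈpʰidədə]

Rule 3 applies to /p/ (word-initial: word-initially) → [pʰ].
/i/ (between /p/ and /d/) fails the environment for rule 4, so it stays [i].
/d/ — between /i/ and /e/; rule 1 does not apply here → [d].
/e/ (between /d/ and /d/) occurs in an unstressed syllable → [ə] by rule 4.
/d/ (between /e/ and /o/): rule 1 targets it, but not word-finally → unchanged [d].
/o/ (word-final) occurs in an unstressed syllable → [ə] by rule 4.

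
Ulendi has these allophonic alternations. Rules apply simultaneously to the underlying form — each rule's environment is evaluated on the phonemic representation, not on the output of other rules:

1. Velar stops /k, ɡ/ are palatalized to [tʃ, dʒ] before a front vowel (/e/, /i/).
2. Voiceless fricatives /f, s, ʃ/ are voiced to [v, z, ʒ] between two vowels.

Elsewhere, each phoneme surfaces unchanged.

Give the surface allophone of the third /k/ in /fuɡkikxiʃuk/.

[k]

/k/ (word-final) is in the target of rule 1 but the environment (before a front vowel) is not met → [k].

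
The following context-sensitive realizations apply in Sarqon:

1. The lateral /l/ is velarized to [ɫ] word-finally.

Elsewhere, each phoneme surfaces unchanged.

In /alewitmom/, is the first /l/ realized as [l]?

/l/ (between /a/ and /e/): rule 1 targets it, but not word-finally → unchanged [l].
The actual realization is [l], which matches [l].

Yes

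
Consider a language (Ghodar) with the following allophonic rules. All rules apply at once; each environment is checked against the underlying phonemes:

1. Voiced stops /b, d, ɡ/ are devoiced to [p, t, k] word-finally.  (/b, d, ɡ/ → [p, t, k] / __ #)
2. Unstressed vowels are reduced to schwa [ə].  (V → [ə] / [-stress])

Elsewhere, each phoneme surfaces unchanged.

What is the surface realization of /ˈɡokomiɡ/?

[ˈɡokəmək]

/ɡ/ (word-initial): rule 1 targets it, but not word-finally → unchanged [ɡ].
/o/ (between /ɡ/ and /k/): rule 2 targets it, but not in an unstressed syllable → unchanged [o].
/k/ — not in any rule's target class → [k].
/o/ meets the environment for rule 2 (in an unstressed syllable) → [ə].
/m/ — not in any rule's target class → [m].
/i/ — between /m/ and /ɡ/, in an unstressed syllable — surfaces as [ə] (rule 2).
Rule 1 applies to /ɡ/ (word-final: word-finally) → [k].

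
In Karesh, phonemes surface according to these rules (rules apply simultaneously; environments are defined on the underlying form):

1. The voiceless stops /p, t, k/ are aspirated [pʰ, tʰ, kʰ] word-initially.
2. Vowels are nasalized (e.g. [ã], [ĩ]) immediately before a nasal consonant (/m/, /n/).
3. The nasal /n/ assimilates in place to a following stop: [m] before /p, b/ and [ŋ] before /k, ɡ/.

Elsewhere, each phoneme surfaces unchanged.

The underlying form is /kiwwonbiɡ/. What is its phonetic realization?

Rule 1 applies to /k/ (word-initial: word-initially) → [kʰ].
/i/ (between /k/ and /w/) fails the environment for rule 2, so it stays [i].
/w/ stays [w].
/w/ — not in any rule's target class → [w].
/o/ — between /w/ and /n/, before a nasal consonant — surfaces as [õ] (rule 2).
/n/ — between /o/ and /b/, before a labial or velar stop — surfaces as [m] (rule 3).
/b/ stays [b].
/i/ — between /b/ and /ɡ/; rule 2 does not apply here → [i].
/ɡ/ — not in any rule's target class → [ɡ].

[kʰiwwõmbiɡ]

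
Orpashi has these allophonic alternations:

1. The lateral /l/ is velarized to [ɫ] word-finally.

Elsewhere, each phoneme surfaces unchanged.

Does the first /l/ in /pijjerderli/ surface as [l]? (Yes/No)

Yes

/l/ (between /r/ and /i/): rule 1 targets it, but not word-finally → unchanged [l].
The actual realization is [l], which matches [l].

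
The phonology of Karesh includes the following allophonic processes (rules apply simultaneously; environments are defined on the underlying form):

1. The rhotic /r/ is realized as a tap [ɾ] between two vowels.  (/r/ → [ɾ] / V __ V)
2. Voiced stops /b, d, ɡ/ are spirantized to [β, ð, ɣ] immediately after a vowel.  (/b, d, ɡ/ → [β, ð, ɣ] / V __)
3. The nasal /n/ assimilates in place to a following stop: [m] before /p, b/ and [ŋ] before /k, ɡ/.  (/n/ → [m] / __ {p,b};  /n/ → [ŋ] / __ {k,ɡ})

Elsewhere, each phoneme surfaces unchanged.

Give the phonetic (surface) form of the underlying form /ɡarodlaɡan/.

/ɡ/ — word-initial; rule 2 does not apply here → [ɡ].
/r/ — between /a/ and /o/, between two vowels — surfaces as [ɾ] (rule 1).
/d/ meets the environment for rule 2 (immediately after a vowel) → [ð].
/ɡ/ (between /a/ and /a/): immediately after a vowel, so rule 2 applies → [ɣ].
/n/ (word-final) fails the environment for rule 3, so it stays [n].

[ɡaɾoðlaɣan]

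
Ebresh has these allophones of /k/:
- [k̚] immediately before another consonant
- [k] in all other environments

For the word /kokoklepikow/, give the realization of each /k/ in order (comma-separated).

Occurrence 1 (position 1): no conditioning environment matches → elsewhere allophone [k].
Occurrence 2 (position 3): no conditioning environment matches → elsewhere allophone [k].
Occurrence 3 (position 5): immediately before another consonant → [k̚].
Occurrence 4 (position 10): no conditioning environment matches → elsewhere allophone [k].

[k], [k], [k̚], [k]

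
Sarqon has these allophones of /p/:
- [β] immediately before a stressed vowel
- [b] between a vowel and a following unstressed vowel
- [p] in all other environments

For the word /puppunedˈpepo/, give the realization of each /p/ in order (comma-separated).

[p], [p], [p], [β], [b]

Occurrence 1 (position 1): no conditioning environment matches → elsewhere allophone [p].
Occurrence 2 (position 3): no conditioning environment matches → elsewhere allophone [p].
Occurrence 3 (position 4): no conditioning environment matches → elsewhere allophone [p].
Occurrence 4 (position 9): immediately before a stressed vowel → [β].
Occurrence 5 (position 11): between a vowel and a following unstressed vowel → [b].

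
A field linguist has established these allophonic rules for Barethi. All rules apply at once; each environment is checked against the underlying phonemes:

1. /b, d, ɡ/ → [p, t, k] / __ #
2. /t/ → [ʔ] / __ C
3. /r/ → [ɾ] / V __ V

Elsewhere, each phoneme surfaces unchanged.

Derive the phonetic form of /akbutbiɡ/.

/a/ (word-initial) is unaffected → [a].
/k/ stays [k].
/b/ (between /k/ and /u/) fails the environment for rule 1, so it stays [b].
/u/ (between /b/ and /t/): no rule targets it → [u].
/t/ (between /u/ and /b/) occurs immediately before a consonant → [ʔ] by rule 2.
/b/ — between /t/ and /i/; rule 1 does not apply here → [b].
/i/ stays [i].
/ɡ/ — word-final, word-finally — surfaces as [k] (rule 1).

[akbuʔbik]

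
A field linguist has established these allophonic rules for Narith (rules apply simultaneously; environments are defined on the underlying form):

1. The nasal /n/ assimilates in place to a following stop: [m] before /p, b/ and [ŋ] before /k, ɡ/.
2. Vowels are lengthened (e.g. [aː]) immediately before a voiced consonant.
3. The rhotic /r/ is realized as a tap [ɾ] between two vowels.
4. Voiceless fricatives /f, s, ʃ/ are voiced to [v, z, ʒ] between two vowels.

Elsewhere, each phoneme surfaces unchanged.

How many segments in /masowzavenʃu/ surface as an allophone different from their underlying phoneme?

4

Segments that undergo a rule: /s/ → [z] (rule 4); /o/ → [oː] (rule 2); /a/ → [aː] (rule 2); /e/ → [eː] (rule 2).
All other segments surface unchanged.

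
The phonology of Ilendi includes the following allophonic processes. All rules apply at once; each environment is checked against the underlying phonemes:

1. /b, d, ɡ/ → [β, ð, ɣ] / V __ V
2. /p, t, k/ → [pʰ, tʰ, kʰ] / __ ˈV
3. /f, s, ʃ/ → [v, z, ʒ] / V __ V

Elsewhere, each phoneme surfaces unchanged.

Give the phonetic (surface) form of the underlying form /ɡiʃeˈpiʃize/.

[ɡiʒeˈpʰiʒize]

/ɡ/ — word-initial; rule 1 does not apply here → [ɡ].
/i/ stays [i].
Rule 3 applies to /ʃ/ (between /i/ and /e/: between two vowels) → [ʒ].
/e/ (between /ʃ/ and /p/) is unaffected → [e].
Rule 2 applies to /p/ (between /e/ and /i/: immediately before a stressed vowel) → [pʰ].
/i/ stays [i].
/ʃ/ (between /i/ and /i/): between two vowels, so rule 3 applies → [ʒ].
/i/ stays [i].
/z/ — not in any rule's target class → [z].
/e/ (word-final): no rule targets it → [e].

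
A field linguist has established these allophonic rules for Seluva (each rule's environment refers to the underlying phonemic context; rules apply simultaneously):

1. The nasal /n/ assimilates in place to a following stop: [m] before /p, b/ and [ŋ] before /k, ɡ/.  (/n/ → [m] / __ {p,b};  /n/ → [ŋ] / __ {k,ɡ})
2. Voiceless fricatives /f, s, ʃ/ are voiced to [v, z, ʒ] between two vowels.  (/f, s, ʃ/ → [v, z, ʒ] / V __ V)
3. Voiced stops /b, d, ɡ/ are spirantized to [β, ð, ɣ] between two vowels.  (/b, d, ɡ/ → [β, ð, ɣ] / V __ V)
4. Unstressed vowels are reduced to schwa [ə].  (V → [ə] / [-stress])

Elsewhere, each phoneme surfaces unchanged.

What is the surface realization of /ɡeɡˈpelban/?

[ɡəɡˈpelbən]

/ɡ/ (word-initial) is in the target of rule 3 but the environment (between two vowels) is not met → [ɡ].
Rule 4 applies to /e/ (between /ɡ/ and /ɡ/: in an unstressed syllable) → [ə].
/ɡ/ (between /e/ and /p/): rule 3 targets it, but not between two vowels → unchanged [ɡ].
/e/ (between /p/ and /l/): rule 4 targets it, but not in an unstressed syllable → unchanged [e].
/b/ (between /l/ and /a/): rule 3 targets it, but not between two vowels → unchanged [b].
/a/ (between /b/ and /n/) occurs in an unstressed syllable → [ə] by rule 4.
/n/ (word-final) is in the target of rule 1 but the environment (before a labial or velar stop) is not met → [n].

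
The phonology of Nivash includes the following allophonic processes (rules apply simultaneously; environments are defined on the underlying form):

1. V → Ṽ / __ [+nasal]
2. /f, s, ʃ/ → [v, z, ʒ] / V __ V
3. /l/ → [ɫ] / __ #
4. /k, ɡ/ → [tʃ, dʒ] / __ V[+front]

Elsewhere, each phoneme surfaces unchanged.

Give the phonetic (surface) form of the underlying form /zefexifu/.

[zevexivu]

/z/ (word-initial) is unaffected → [z].
/e/ — between /z/ and /f/; rule 1 does not apply here → [e].
/f/ — between /e/ and /e/, between two vowels — surfaces as [v] (rule 2).
/e/ (between /f/ and /x/): rule 1 targets it, but not before a nasal consonant → unchanged [e].
/x/ (between /e/ and /i/): no rule targets it → [x].
/i/ (between /x/ and /f/) fails the environment for rule 1, so it stays [i].
/f/ — between /i/ and /u/, between two vowels — surfaces as [v] (rule 2).
/u/ (word-final): rule 1 targets it, but not before a nasal consonant → unchanged [u].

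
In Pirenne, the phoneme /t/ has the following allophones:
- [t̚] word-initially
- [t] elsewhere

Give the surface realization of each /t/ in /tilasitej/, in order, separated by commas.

Occurrence 1 (position 1): word-initially → [t̚].
Occurrence 2 (position 7): no conditioning environment matches → elsewhere allophone [t].

[t̚], [t]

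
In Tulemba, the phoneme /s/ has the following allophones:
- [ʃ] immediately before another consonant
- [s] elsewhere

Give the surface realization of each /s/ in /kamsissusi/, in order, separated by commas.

Occurrence 1 (position 4): no conditioning environment matches → elsewhere allophone [s].
Occurrence 2 (position 6): immediately before another consonant → [ʃ].
Occurrence 3 (position 7): no conditioning environment matches → elsewhere allophone [s].
Occurrence 4 (position 9): no conditioning environment matches → elsewhere allophone [s].

[s], [ʃ], [s], [s]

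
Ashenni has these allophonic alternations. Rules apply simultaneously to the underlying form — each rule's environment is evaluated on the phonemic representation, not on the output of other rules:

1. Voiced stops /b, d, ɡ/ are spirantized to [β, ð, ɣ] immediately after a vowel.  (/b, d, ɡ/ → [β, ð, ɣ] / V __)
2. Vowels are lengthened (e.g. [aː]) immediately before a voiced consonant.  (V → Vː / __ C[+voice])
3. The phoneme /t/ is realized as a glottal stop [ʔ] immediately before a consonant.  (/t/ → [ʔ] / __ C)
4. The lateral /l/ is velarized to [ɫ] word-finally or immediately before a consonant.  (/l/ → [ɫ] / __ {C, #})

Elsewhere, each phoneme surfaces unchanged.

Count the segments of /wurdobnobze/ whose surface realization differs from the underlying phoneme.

5

Segments that undergo a rule: /u/ → [uː] (rule 2); /o/ → [oː] (rule 2); /b/ → [β] (rule 1); /o/ → [oː] (rule 2); /b/ → [β] (rule 1).
All other segments surface unchanged.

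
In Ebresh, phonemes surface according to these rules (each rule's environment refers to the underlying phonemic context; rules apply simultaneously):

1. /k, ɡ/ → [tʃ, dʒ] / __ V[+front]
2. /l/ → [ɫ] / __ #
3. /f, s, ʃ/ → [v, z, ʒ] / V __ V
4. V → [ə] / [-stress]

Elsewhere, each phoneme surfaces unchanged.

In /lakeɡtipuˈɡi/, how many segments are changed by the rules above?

6

Segments that undergo a rule: /a/ → [ə] (rule 4); /k/ → [tʃ] (rule 1); /e/ → [ə] (rule 4); /i/ → [ə] (rule 4); /u/ → [ə] (rule 4); /ɡ/ → [dʒ] (rule 1).
All other segments surface unchanged.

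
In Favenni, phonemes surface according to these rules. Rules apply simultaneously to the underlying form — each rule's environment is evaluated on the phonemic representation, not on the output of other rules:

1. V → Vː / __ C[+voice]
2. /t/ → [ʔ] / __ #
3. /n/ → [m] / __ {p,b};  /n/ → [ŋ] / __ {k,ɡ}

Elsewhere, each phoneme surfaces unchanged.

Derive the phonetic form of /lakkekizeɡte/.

[lakkekiːzeːɡte]

/l/ (word-initial): no rule targets it → [l].
/a/ (between /l/ and /k/): rule 1 targets it, but not before a voiced consonant → unchanged [a].
/k/ stays [k].
/k/ (between /k/ and /e/) is unaffected → [k].
/e/ (between /k/ and /k/): rule 1 targets it, but not before a voiced consonant → unchanged [e].
/k/ stays [k].
Rule 1 applies to /i/ (between /k/ and /z/: before a voiced consonant) → [iː].
/z/ stays [z].
/e/ (between /z/ and /ɡ/) occurs before a voiced consonant → [eː] by rule 1.
/ɡ/ (between /e/ and /t/): no rule targets it → [ɡ].
/t/ (between /ɡ/ and /e/) fails the environment for rule 2, so it stays [t].
/e/ (word-final): rule 1 targets it, but not before a voiced consonant → unchanged [e].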